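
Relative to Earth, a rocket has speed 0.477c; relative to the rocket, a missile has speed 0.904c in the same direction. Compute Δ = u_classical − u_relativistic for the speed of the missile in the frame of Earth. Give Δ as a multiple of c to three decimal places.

Galilean: u_cl = 0.904 + 0.477 = 1.3810.
Relativistic: u_rel = (0.904 + 0.477) / (1 + 0.904·0.477) = 1.3810/1.4312 = 0.9649.
Δ = 1.3810 − 0.9649 = 0.4161.
(The classical prediction exceeds c; the relativistic result does not.)

Δ = 0.416c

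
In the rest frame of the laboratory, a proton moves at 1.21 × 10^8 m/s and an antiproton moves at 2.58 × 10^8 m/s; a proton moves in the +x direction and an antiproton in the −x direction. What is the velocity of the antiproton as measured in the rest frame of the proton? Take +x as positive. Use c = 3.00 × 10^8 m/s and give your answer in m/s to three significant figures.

-2.81 × 10^8 m/s

β_A = 0.403, β_B = -0.860 (dividing each by c = 3.00 × 10^8 m/s).
Transform to A's frame with the inverse velocity-addition law: u' = (u − v)/(1 − uv/c²), taking u = β_B and v = β_A.
u' = (-0.860 − 0.403) / (1 − (0.403)(-0.860)) = -1.2633/1.3469 = -0.9380.
u' = -0.9380 × 3.00 × 10^8 m/s.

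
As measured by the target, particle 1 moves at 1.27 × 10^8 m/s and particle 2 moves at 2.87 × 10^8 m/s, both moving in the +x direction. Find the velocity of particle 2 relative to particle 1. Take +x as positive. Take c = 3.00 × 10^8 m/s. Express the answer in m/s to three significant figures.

β_A = 0.423, β_B = 0.957 (dividing each by c = 3.00 × 10^8 m/s).
Transform to A's frame with the inverse velocity-addition law: u' = (u − v)/(1 − uv/c²), taking u = β_B and v = β_A.
u' = (0.957 − 0.423) / (1 − (0.423)(0.957)) = 0.5333/0.5950 = 0.8963.
u' = 0.8963 × 3.00 × 10^8 m/s.

+2.69 × 10^8 m/s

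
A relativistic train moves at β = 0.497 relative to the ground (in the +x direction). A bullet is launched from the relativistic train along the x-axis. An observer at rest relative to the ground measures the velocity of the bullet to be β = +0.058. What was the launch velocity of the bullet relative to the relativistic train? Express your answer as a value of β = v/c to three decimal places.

β = -0.452

Invert the composition law: u' = (u − v)/(1 − uv/c²).
u' = (0.058 − 0.497) / (1 − (0.058)(0.497)) = -0.4390/0.9712 = -0.4520.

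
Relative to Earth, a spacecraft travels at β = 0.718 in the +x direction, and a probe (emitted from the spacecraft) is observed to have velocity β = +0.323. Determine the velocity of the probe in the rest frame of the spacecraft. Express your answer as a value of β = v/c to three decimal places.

β = -0.514

Invert the composition law: u' = (u − v)/(1 − uv/c²).
u' = (0.323 − 0.718) / (1 − (0.323)(0.718)) = -0.3950/0.7681 = -0.5143.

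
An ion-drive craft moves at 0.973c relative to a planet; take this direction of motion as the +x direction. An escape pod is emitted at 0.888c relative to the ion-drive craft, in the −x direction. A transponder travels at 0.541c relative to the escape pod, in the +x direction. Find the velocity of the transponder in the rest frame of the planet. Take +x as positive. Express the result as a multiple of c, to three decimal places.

Apply u = (u' + v)/(1 + u'v/c²) successively, working outward toward the planet.
Start: velocity of the ion-drive craft relative to the planet = 0.9730c.
Compose with the escape pod (u' = -0.888 in the ion-drive craft frame): u_1 = (-0.888 + 0.973) / (1 + (-0.888)·0.973) = 0.0850/0.1360 = 0.6251.
Compose with the transponder (u' = 0.541 in the escape pod frame): u_2 = (0.541 + 0.625) / (1 + 0.541·0.625) = 1.1661/1.3382 = 0.8714.

+0.871c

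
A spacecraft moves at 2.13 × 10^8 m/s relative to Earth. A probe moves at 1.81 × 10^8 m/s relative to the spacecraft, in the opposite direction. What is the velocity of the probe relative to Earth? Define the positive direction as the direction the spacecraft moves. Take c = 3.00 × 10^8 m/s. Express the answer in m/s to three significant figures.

In units of c (dividing by 3.00 × 10^8 m/s): v = 0.710, u' = -0.603.
u = (u' + v)/(1 + u'v/c²):
u = (-0.603 + 0.710) / (1 + (-0.603)·0.710) = 0.1067/0.5716 = 0.1866
(Galilean addition would give +0.107c.)
Converting back: u = 0.1866 × 3.00 × 10^8 m/s.

+5.60 × 10^7 m/s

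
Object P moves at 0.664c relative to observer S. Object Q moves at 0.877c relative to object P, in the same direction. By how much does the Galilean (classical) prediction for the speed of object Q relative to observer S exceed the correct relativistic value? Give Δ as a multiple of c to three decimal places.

Δ = 0.567c

Galilean: u_cl = 0.877 + 0.664 = 1.5410.
Relativistic: u_rel = (0.877 + 0.664) / (1 + 0.877·0.664) = 1.5410/1.5823 = 0.9739.
Δ = 1.5410 − 0.9739 = 0.5671.
(The classical prediction exceeds c; the relativistic result does not.)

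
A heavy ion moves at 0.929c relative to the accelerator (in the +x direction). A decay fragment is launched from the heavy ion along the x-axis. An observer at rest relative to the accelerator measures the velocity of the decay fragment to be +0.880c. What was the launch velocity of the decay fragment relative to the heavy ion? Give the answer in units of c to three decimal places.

Invert the composition law: u' = (u − v)/(1 − uv/c²).
u' = (0.880 − 0.929) / (1 − (0.880)(0.929)) = -0.0490/0.1825 = -0.2685.

-0.269c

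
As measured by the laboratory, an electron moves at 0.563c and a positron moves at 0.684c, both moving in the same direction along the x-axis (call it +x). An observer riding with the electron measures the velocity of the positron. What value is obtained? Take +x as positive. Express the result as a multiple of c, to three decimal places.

+0.197c

β_A = 0.563, β_B = 0.684.
Transform to A's frame with the inverse velocity-addition law: u' = (u − v)/(1 − uv/c²), taking u = β_B and v = β_A.
u' = (0.684 − 0.563) / (1 − (0.563)(0.684)) = 0.1210/0.6149 = 0.1968.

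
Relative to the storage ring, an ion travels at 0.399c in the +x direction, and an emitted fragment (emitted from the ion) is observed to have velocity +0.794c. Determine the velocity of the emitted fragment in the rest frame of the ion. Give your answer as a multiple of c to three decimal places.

+0.578c

Invert the composition law: u' = (u − v)/(1 − uv/c²).
u' = (0.794 − 0.399) / (1 − (0.794)(0.399)) = 0.3950/0.6832 = 0.5782.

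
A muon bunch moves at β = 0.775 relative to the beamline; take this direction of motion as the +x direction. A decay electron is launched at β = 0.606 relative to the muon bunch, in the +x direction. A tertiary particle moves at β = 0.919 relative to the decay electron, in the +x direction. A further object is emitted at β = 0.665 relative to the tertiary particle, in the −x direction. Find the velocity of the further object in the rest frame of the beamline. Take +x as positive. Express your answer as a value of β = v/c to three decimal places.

Apply u = (u' + v)/(1 + u'v/c²) successively, working outward toward the beamline.
Start: velocity of the muon bunch relative to the beamline = 0.7750c.
Compose with the decay electron (u' = 0.606 in the muon bunch frame): u_1 = (0.606 + 0.775) / (1 + 0.606·0.775) = 1.3810/1.4696 = 0.9397.
Compose with the tertiary particle (u' = 0.919 in the decay electron frame): u_2 = (0.919 + 0.940) / (1 + 0.919·0.940) = 1.8587/1.8636 = 0.9974.
Compose with the further object (u' = -0.665 in the tertiary particle frame): u_3 = (-0.665 + 0.997) / (1 + (-0.665)·0.997) = 0.3324/0.3367 = 0.9870.

β = +0.987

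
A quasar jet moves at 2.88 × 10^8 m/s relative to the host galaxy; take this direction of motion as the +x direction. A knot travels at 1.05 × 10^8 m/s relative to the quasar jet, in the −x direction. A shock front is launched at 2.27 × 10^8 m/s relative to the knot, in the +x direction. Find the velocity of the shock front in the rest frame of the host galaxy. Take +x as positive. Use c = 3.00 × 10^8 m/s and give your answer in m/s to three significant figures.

+2.96 × 10^8 m/s

Apply u = (u' + v)/(1 + u'v/c²) successively, working outward toward the host galaxy.
(Dividing each given speed by c = 3.00 × 10^8 m/s to work in units of c.)
Start: velocity of the quasar jet relative to the host galaxy = 0.9600c.
Compose with the knot (u' = -0.350 in the quasar jet frame): u_1 = (-0.350 + 0.960) / (1 + (-0.350)·0.960) = 0.6100/0.6640 = 0.9187.
Compose with the shock front (u' = 0.757 in the knot frame): u_2 = (0.757 + 0.919) / (1 + 0.757·0.919) = 1.6753/1.6951 = 0.9883.
So u = 0.9883 × 3.00 × 10^8 m/s.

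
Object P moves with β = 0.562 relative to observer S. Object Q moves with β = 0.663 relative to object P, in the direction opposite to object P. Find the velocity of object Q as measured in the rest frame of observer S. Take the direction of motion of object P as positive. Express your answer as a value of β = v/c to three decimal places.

β = -0.161

With v = 0.562 and u' = -0.663 (in units of c),
u = (u' + v)/(1 + u'v/c²):
u = (-0.663 + 0.562) / (1 + (-0.663)·0.562) = -0.1010/0.6274 = -0.1610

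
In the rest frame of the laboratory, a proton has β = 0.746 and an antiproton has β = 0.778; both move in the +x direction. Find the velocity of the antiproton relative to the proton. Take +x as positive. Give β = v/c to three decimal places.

β = +0.076

β_A = 0.746, β_B = 0.778.
Transform to A's frame with the inverse velocity-addition law: u' = (u − v)/(1 − uv/c²), taking u = β_B and v = β_A.
u' = (0.778 − 0.746) / (1 − (0.746)(0.778)) = 0.0320/0.4196 = 0.0763.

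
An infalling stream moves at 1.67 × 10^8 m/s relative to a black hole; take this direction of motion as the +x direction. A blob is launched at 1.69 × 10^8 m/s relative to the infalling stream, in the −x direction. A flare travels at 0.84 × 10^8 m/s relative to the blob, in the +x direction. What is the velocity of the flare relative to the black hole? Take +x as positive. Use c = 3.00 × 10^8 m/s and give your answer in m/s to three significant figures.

+8.13 × 10^7 m/s

Apply u = (u' + v)/(1 + u'v/c²) successively, working outward toward the black hole.
(Dividing each given speed by c = 3.00 × 10^8 m/s to work in units of c.)
Start: velocity of the infalling stream relative to the black hole = 0.5567c.
Compose with the blob (u' = -0.563 in the infalling stream frame): u_1 = (-0.563 + 0.557) / (1 + (-0.563)·0.557) = -0.0067/0.6864 = -0.0097.
Compose with the flare (u' = 0.280 in the blob frame): u_2 = (0.280 + (-0.010)) / (1 + 0.280·(-0.010)) = 0.2703/0.9973 = 0.2710.
So u = 0.2710 × 3.00 × 10^8 m/s.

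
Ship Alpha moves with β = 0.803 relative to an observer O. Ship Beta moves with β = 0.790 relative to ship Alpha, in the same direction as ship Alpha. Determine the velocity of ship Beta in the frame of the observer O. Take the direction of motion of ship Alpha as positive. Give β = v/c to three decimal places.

β = 0.975

With v = 0.803 and u' = 0.790 (in units of c),
u = (u' + v)/(1 + u'v/c²):
u = (0.790 + 0.803) / (1 + 0.790·0.803) = 1.5930/1.6344 = 0.9747
(Galilean addition would give +1.593c, exceeding c.)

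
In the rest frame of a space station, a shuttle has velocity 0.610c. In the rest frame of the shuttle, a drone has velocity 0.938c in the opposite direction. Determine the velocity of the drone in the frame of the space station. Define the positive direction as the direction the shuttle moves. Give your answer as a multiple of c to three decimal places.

-0.767c

With v = 0.610 and u' = -0.938 (in units of c),
u = (u' + v)/(1 + u'v/c²):
u = (-0.938 + 0.610) / (1 + (-0.938)·0.610) = -0.3280/0.4278 = -0.7667
(Galilean addition would give -0.328c.)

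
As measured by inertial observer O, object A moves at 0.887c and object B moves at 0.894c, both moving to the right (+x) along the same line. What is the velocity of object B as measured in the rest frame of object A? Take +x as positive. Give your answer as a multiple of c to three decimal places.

+0.034c

β_A = 0.887, β_B = 0.894.
Transform to A's frame with the inverse velocity-addition law: u' = (u − v)/(1 − uv/c²), taking u = β_B and v = β_A.
u' = (0.894 − 0.887) / (1 − (0.887)(0.894)) = 0.0070/0.2070 = 0.0338.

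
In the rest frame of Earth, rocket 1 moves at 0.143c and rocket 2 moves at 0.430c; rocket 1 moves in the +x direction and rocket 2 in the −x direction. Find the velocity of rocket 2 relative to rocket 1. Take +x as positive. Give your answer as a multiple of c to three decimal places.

-0.540c

β_A = 0.143, β_B = -0.430.
Transform to A's frame with the inverse velocity-addition law: u' = (u − v)/(1 − uv/c²), taking u = β_B and v = β_A.
u' = (-0.430 − 0.143) / (1 − (0.143)(-0.430)) = -0.5730/1.0615 = -0.5398.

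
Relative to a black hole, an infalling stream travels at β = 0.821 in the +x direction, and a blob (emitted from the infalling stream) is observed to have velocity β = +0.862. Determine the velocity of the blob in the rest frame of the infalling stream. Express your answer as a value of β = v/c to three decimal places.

Invert the composition law: u' = (u − v)/(1 − uv/c²).
u' = (0.862 − 0.821) / (1 − (0.862)(0.821)) = 0.0410/0.2923 = 0.1403.

β = +0.140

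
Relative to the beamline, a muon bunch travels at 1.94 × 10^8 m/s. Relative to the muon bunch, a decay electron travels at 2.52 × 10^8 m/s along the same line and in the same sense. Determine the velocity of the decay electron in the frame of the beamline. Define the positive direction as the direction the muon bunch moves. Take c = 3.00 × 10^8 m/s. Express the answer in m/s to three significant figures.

2.89 × 10^8 m/s

In units of c (dividing by 3.00 × 10^8 m/s): v = 0.647, u' = 0.840.
u = (u' + v)/(1 + u'v/c²):
u = (0.840 + 0.647) / (1 + 0.840·0.647) = 1.4867/1.5432 = 0.9634
Converting back: u = 0.9634 × 3.00 × 10^8 m/s.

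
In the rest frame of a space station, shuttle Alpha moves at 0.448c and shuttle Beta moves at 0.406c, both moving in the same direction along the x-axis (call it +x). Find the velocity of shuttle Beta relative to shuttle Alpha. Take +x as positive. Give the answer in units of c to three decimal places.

β_A = 0.448, β_B = 0.406.
Transform to A's frame with the inverse velocity-addition law: u' = (u − v)/(1 − uv/c²), taking u = β_B and v = β_A.
u' = (0.406 − 0.448) / (1 − (0.448)(0.406)) = -0.0420/0.8181 = -0.0513.

-0.051c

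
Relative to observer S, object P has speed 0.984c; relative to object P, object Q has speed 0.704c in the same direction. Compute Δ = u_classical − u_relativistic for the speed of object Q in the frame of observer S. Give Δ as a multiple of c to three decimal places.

Δ = 0.691c

Galilean: u_cl = 0.704 + 0.984 = 1.6880.
Relativistic: u_rel = (0.704 + 0.984) / (1 + 0.704·0.984) = 1.6880/1.6927 = 0.9972.
Δ = 1.6880 − 0.9972 = 0.6908.
(The classical prediction exceeds c; the relativistic result does not.)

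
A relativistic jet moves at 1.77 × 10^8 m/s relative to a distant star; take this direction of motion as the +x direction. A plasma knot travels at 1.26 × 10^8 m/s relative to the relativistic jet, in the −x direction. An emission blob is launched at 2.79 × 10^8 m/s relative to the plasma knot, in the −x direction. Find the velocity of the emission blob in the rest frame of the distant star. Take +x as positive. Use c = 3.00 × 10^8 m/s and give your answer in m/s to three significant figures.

-2.67 × 10^8 m/s

Apply u = (u' + v)/(1 + u'v/c²) successively, working outward toward the distant star.
(Dividing each given speed by c = 3.00 × 10^8 m/s to work in units of c.)
Start: velocity of the relativistic jet relative to the distant star = 0.5900c.
Compose with the plasma knot (u' = -0.420 in the relativistic jet frame): u_1 = (-0.420 + 0.590) / (1 + (-0.420)·0.590) = 0.1700/0.7522 = 0.2260.
Compose with the emission blob (u' = -0.930 in the plasma knot frame): u_2 = (-0.930 + 0.226) / (1 + (-0.930)·0.226) = -0.7040/0.7898 = -0.8913.
So u = -0.8913 × 3.00 × 10^8 m/s.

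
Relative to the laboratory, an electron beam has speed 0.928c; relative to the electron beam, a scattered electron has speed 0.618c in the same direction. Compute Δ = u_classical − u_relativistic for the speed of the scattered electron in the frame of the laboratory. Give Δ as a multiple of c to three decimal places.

Galilean: u_cl = 0.618 + 0.928 = 1.5460.
Relativistic: u_rel = (0.618 + 0.928) / (1 + 0.618·0.928) = 1.5460/1.5735 = 0.9825.
Δ = 1.5460 − 0.9825 = 0.5635.
(The classical prediction exceeds c; the relativistic result does not.)

Δ = 0.563c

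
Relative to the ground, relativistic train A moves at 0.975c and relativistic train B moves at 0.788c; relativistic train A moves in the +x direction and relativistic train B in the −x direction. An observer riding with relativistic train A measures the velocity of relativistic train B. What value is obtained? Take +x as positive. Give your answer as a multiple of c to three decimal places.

β_A = 0.975, β_B = -0.788.
Transform to A's frame with the inverse velocity-addition law: u' = (u − v)/(1 − uv/c²), taking u = β_B and v = β_A.
u' = (-0.788 − 0.975) / (1 − (0.975)(-0.788)) = -1.7630/1.7683 = -0.9970.

-0.997c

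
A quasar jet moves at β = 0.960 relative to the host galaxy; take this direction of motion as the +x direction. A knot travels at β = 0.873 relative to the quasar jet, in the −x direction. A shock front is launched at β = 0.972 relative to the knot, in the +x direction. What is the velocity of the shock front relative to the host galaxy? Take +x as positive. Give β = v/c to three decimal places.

Apply u = (u' + v)/(1 + u'v/c²) successively, working outward toward the host galaxy.
Start: velocity of the quasar jet relative to the host galaxy = 0.9600c.
Compose with the knot (u' = -0.873 in the quasar jet frame): u_1 = (-0.873 + 0.960) / (1 + (-0.873)·0.960) = 0.0870/0.1619 = 0.5373.
Compose with the shock front (u' = 0.972 in the knot frame): u_2 = (0.972 + 0.537) / (1 + 0.972·0.537) = 1.5093/1.5223 = 0.9915.

β = +0.991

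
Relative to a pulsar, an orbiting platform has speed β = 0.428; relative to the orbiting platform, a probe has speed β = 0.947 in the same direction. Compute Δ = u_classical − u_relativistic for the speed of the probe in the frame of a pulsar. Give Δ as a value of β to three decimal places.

Δ = 0.397

Galilean: u_cl = 0.947 + 0.428 = 1.3750.
Relativistic: u_rel = (0.947 + 0.428) / (1 + 0.947·0.428) = 1.3750/1.4053 = 0.9784.
Δ = 1.3750 − 0.9784 = 0.3966.
(The classical prediction exceeds c; the relativistic result does not.)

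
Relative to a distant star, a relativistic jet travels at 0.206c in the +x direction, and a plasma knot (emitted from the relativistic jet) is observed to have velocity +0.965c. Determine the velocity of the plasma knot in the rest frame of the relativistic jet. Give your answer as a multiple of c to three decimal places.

+0.947c

Invert the composition law: u' = (u − v)/(1 − uv/c²).
u' = (0.965 − 0.206) / (1 − (0.965)(0.206)) = 0.7590/0.8012 = 0.9473.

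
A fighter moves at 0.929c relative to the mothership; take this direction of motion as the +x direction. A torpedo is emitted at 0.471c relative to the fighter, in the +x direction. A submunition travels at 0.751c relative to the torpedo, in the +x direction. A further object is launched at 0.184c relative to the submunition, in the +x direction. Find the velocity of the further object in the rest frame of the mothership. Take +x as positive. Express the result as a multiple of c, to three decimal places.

Apply u = (u' + v)/(1 + u'v/c²) successively, working outward toward the mothership.
Start: velocity of the fighter relative to the mothership = 0.9290c.
Compose with the torpedo (u' = 0.471 in the fighter frame): u_1 = (0.471 + 0.929) / (1 + 0.471·0.929) = 1.4000/1.4376 = 0.9739.
Compose with the submunition (u' = 0.751 in the torpedo frame): u_2 = (0.751 + 0.974) / (1 + 0.751·0.974) = 1.7249/1.7314 = 0.9962.
Compose with the further object (u' = 0.184 in the submunition frame): u_3 = (0.184 + 0.996) / (1 + 0.184·0.996) = 1.1802/1.1833 = 0.9974.

0.997c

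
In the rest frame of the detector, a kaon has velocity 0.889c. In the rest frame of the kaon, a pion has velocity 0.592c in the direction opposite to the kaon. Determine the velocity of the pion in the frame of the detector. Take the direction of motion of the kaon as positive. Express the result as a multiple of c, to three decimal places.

With v = 0.889 and u' = -0.592 (in units of c),
u = (u' + v)/(1 + u'v/c²):
u = (-0.592 + 0.889) / (1 + (-0.592)·0.889) = 0.2970/0.4737 = 0.6270

+0.627c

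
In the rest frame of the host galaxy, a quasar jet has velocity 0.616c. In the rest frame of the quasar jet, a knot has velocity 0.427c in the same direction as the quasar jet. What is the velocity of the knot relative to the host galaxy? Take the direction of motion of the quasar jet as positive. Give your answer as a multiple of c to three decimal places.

0.826c

With v = 0.616 and u' = 0.427 (in units of c),
u = (u' + v)/(1 + u'v/c²):
u = (0.427 + 0.616) / (1 + 0.427·0.616) = 1.0430/1.2630 = 0.8258
(Galilean addition would give +1.043c, exceeding c.)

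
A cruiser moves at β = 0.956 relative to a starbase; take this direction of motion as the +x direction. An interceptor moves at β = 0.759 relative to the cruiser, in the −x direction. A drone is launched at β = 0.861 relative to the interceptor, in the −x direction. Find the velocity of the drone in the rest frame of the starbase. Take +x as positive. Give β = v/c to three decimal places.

Apply u = (u' + v)/(1 + u'v/c²) successively, working outward toward the starbase.
Start: velocity of the cruiser relative to the starbase = 0.9560c.
Compose with the interceptor (u' = -0.759 in the cruiser frame): u_1 = (-0.759 + 0.956) / (1 + (-0.759)·0.956) = 0.1970/0.2744 = 0.7179.
Compose with the drone (u' = -0.861 in the interceptor frame): u_2 = (-0.861 + 0.718) / (1 + (-0.861)·0.718) = -0.1431/0.3819 = -0.3746.

β = -0.375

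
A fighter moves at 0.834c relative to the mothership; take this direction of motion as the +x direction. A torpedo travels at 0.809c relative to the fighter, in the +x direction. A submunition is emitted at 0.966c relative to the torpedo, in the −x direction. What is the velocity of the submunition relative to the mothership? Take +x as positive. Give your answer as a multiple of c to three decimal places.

Apply u = (u' + v)/(1 + u'v/c²) successively, working outward toward the mothership.
Start: velocity of the fighter relative to the mothership = 0.8340c.
Compose with the torpedo (u' = 0.809 in the fighter frame): u_1 = (0.809 + 0.834) / (1 + 0.809·0.834) = 1.6430/1.6747 = 0.9811.
Compose with the submunition (u' = -0.966 in the torpedo frame): u_2 = (-0.966 + 0.981) / (1 + (-0.966)·0.981) = 0.0151/0.0523 = 0.2882.

+0.288c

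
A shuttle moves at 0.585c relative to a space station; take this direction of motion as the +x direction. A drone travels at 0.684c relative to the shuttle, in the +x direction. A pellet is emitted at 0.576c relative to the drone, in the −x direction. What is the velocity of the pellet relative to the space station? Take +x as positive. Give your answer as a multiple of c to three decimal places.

Apply u = (u' + v)/(1 + u'v/c²) successively, working outward toward the space station.
Start: velocity of the shuttle relative to the space station = 0.5850c.
Compose with the drone (u' = 0.684 in the shuttle frame): u_1 = (0.684 + 0.585) / (1 + 0.684·0.585) = 1.2690/1.4001 = 0.9063.
Compose with the pellet (u' = -0.576 in the drone frame): u_2 = (-0.576 + 0.906) / (1 + (-0.576)·0.906) = 0.3303/0.4779 = 0.6912.

+0.691c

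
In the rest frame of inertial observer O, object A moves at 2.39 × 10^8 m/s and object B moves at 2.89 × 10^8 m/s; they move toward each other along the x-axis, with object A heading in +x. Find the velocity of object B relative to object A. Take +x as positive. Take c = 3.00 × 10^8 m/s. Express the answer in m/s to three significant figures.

-2.99 × 10^8 m/s

β_A = 0.797, β_B = -0.963 (dividing each by c = 3.00 × 10^8 m/s).
Transform to A's frame with the inverse velocity-addition law: u' = (u − v)/(1 − uv/c²), taking u = β_B and v = β_A.
u' = (-0.963 − 0.797) / (1 − (0.797)(-0.963)) = -1.7600/1.7675 = -0.9958.
u' = -0.9958 × 3.00 × 10^8 m/s.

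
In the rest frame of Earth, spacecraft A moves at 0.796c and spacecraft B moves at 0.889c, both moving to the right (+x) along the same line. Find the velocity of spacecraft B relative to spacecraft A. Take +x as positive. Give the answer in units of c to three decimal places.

+0.318c

β_A = 0.796, β_B = 0.889.
Transform to A's frame with the inverse velocity-addition law: u' = (u − v)/(1 − uv/c²), taking u = β_B and v = β_A.
u' = (0.889 − 0.796) / (1 − (0.796)(0.889)) = 0.0930/0.2924 = 0.3181.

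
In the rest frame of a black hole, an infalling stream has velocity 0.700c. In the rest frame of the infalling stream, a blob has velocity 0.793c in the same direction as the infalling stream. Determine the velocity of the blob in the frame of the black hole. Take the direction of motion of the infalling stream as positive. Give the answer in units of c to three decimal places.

With v = 0.700 and u' = 0.793 (in units of c),
u = (u' + v)/(1 + u'v/c²):
u = (0.793 + 0.700) / (1 + 0.793·0.700) = 1.4930/1.5551 = 0.9601
(Galilean addition would give +1.493c, exceeding c.)

0.960c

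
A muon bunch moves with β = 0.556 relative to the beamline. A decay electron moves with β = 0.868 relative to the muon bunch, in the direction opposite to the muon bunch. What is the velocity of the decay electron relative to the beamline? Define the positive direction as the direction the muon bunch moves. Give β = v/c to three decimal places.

β = -0.603

With v = 0.556 and u' = -0.868 (in units of c),
u = (u' + v)/(1 + u'v/c²):
u = (-0.868 + 0.556) / (1 + (-0.868)·0.556) = -0.3120/0.5174 = -0.6030
(Galilean addition would give -0.312c.)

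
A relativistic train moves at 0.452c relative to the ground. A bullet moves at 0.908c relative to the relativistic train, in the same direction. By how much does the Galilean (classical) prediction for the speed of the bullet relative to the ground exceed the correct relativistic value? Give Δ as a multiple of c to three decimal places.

Δ = 0.396c

Galilean: u_cl = 0.908 + 0.452 = 1.3600.
Relativistic: u_rel = (0.908 + 0.452) / (1 + 0.908·0.452) = 1.3600/1.4104 = 0.9643.
Δ = 1.3600 − 0.9643 = 0.3957.
(The classical prediction exceeds c; the relativistic result does not.)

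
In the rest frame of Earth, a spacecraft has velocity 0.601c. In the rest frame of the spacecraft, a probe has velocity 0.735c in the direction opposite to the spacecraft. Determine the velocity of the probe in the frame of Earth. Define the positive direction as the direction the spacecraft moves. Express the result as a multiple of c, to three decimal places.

With v = 0.601 and u' = -0.735 (in units of c),
u = (u' + v)/(1 + u'v/c²):
u = (-0.735 + 0.601) / (1 + (-0.735)·0.601) = -0.1340/0.5583 = -0.2400

-0.240c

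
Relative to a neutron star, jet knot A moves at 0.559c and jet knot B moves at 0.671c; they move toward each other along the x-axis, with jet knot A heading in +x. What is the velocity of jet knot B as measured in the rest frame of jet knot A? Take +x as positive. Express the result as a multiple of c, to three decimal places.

β_A = 0.559, β_B = -0.671.
Transform to A's frame with the inverse velocity-addition law: u' = (u − v)/(1 − uv/c²), taking u = β_B and v = β_A.
u' = (-0.671 − 0.559) / (1 − (0.559)(-0.671)) = -1.2300/1.3751 = -0.8945.

-0.894c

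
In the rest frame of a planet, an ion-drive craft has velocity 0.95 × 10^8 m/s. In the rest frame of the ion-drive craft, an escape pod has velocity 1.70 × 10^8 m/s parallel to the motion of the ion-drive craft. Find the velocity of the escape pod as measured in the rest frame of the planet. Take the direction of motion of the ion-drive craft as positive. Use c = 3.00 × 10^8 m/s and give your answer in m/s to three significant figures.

2.25 × 10^8 m/s

In units of c (dividing by 3.00 × 10^8 m/s): v = 0.317, u' = 0.567.
u = (u' + v)/(1 + u'v/c²):
u = (0.567 + 0.317) / (1 + 0.567·0.317) = 0.8833/1.1794 = 0.7489
Converting back: u = 0.7489 × 3.00 × 10^8 m/s.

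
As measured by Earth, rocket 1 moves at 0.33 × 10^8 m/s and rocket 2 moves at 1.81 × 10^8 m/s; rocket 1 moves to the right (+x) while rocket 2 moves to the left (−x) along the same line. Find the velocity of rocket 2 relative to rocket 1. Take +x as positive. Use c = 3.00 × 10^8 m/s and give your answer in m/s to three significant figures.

β_A = 0.110, β_B = -0.603 (dividing each by c = 3.00 × 10^8 m/s).
Transform to A's frame with the inverse velocity-addition law: u' = (u − v)/(1 − uv/c²), taking u = β_B and v = β_A.
u' = (-0.603 − 0.110) / (1 − (0.110)(-0.603)) = -0.7133/1.0664 = -0.6689.
u' = -0.6689 × 3.00 × 10^8 m/s.

-2.01 × 10^8 m/s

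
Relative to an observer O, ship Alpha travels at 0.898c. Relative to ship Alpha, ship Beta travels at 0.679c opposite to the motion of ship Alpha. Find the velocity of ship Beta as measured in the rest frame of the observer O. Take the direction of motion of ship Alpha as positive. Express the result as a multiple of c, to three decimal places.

+0.561c

With v = 0.898 and u' = -0.679 (in units of c),
u = (u' + v)/(1 + u'v/c²):
u = (-0.679 + 0.898) / (1 + (-0.679)·0.898) = 0.2190/0.3903 = 0.5612
(Galilean addition would give +0.219c.)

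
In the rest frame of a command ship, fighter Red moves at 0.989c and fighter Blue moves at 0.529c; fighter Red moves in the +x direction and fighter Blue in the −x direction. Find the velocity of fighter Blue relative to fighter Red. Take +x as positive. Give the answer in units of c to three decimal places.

-0.997c

β_A = 0.989, β_B = -0.529.
Transform to A's frame with the inverse velocity-addition law: u' = (u − v)/(1 − uv/c²), taking u = β_B and v = β_A.
u' = (-0.529 − 0.989) / (1 − (0.989)(-0.529)) = -1.5180/1.5232 = -0.9966.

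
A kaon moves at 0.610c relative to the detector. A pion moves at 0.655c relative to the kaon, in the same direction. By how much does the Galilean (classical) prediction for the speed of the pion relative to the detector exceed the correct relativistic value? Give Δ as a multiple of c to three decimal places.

Galilean: u_cl = 0.655 + 0.610 = 1.2650.
Relativistic: u_rel = (0.655 + 0.610) / (1 + 0.655·0.610) = 1.2650/1.3996 = 0.9039.
Δ = 1.2650 − 0.9039 = 0.3611.
(The classical prediction exceeds c; the relativistic result does not.)

Δ = 0.361c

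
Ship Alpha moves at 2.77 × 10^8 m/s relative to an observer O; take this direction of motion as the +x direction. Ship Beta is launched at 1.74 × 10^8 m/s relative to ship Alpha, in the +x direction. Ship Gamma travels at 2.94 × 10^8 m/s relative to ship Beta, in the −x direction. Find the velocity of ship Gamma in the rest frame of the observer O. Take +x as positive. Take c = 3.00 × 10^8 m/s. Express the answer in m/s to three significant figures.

-7.18 × 10^6 m/s

Apply u = (u' + v)/(1 + u'v/c²) successively, working outward toward the observer O.
(Dividing each given speed by c = 3.00 × 10^8 m/s to work in units of c.)
Start: velocity of ship Alpha relative to the observer O = 0.9233c.
Compose with ship Beta (u' = 0.580 in ship Alpha frame): u_1 = (0.580 + 0.923) / (1 + 0.580·0.923) = 1.5033/1.5355 = 0.9790.
Compose with ship Gamma (u' = -0.980 in ship Beta frame): u_2 = (-0.980 + 0.979) / (1 + (-0.980)·0.979) = -0.0010/0.0406 = -0.0239.
So u = -0.0239 × 3.00 × 10^8 m/s.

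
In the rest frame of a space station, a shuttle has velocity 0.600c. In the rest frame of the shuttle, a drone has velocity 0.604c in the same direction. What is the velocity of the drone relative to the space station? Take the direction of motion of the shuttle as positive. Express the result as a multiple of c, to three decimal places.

0.884c

With v = 0.600 and u' = 0.604 (in units of c),
u = (u' + v)/(1 + u'v/c²):
u = (0.604 + 0.600) / (1 + 0.604·0.600) = 1.2040/1.3624 = 0.8837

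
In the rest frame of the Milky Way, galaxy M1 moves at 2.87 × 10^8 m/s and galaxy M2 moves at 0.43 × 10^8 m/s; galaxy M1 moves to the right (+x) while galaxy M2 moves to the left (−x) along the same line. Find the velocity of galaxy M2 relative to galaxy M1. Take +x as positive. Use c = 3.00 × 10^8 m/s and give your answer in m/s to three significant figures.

-2.90 × 10^8 m/s

β_A = 0.957, β_B = -0.143 (dividing each by c = 3.00 × 10^8 m/s).
Transform to A's frame with the inverse velocity-addition law: u' = (u − v)/(1 − uv/c²), taking u = β_B and v = β_A.
u' = (-0.143 − 0.957) / (1 − (0.957)(-0.143)) = -1.1000/1.1371 = -0.9674.
u' = -0.9674 × 3.00 × 10^8 m/s.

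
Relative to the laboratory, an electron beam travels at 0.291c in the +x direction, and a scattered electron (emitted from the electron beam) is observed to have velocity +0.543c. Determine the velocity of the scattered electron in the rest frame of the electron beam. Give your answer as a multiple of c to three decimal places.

Invert the composition law: u' = (u − v)/(1 − uv/c²).
u' = (0.543 − 0.291) / (1 − (0.543)(0.291)) = 0.2520/0.8420 = 0.2993.

+0.299c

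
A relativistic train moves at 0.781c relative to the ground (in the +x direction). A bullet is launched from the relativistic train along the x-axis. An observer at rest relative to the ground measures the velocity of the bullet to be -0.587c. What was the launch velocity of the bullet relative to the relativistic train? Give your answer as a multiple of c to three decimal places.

Invert the composition law: u' = (u − v)/(1 − uv/c²).
u' = (-0.587 − 0.781) / (1 − (-0.587)(0.781)) = -1.3680/1.4584 = -0.9380.

-0.938c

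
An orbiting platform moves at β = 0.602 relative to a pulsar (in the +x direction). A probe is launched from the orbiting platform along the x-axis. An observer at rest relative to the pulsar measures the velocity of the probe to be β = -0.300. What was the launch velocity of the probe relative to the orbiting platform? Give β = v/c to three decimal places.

β = -0.764

Invert the composition law: u' = (u − v)/(1 − uv/c²).
u' = (-0.300 − 0.602) / (1 − (-0.300)(0.602)) = -0.9020/1.1806 = -0.7640.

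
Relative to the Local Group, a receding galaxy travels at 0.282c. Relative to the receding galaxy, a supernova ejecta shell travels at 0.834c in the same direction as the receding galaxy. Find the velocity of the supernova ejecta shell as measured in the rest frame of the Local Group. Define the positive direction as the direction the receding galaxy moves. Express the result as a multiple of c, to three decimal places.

With v = 0.282 and u' = 0.834 (in units of c),
u = (u' + v)/(1 + u'v/c²):
u = (0.834 + 0.282) / (1 + 0.834·0.282) = 1.1160/1.2352 = 0.9035

0.904c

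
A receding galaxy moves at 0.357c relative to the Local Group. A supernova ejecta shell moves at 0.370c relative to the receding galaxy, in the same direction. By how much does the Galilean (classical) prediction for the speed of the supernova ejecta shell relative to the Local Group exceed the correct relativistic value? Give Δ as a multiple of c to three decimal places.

Galilean: u_cl = 0.370 + 0.357 = 0.7270.
Relativistic: u_rel = (0.370 + 0.357) / (1 + 0.370·0.357) = 0.7270/1.1321 = 0.6422.
Δ = 0.7270 − 0.6422 = 0.0848.

Δ = 0.085c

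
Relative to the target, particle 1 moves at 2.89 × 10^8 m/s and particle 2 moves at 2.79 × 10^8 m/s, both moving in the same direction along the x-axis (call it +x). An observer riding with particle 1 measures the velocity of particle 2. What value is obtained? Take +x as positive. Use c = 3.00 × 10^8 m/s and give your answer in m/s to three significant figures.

-9.61 × 10^7 m/s

β_A = 0.963, β_B = 0.930 (dividing each by c = 3.00 × 10^8 m/s).
Transform to A's frame with the inverse velocity-addition law: u' = (u − v)/(1 − uv/c²), taking u = β_B and v = β_A.
u' = (0.930 − 0.963) / (1 − (0.963)(0.930)) = -0.0333/0.1041 = -0.3202.
u' = -0.3202 × 3.00 × 10^8 m/s.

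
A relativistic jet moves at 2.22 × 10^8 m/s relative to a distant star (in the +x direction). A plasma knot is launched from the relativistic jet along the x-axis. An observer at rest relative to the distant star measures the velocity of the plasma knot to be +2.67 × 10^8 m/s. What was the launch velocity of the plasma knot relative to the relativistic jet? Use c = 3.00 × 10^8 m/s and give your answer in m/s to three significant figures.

+1.32 × 10^8 m/s

v = 0.740c, u = 0.890c.
Invert the composition law: u' = (u − v)/(1 − uv/c²).
u' = (0.890 − 0.740) / (1 − (0.890)(0.740)) = 0.1500/0.3414 = 0.4394.
u' = 0.4394 × 3.00 × 10^8 m/s.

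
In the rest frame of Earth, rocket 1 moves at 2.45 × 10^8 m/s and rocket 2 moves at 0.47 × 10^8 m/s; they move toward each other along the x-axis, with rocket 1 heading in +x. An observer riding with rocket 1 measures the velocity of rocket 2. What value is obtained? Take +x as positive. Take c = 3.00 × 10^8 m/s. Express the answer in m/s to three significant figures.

β_A = 0.817, β_B = -0.157 (dividing each by c = 3.00 × 10^8 m/s).
Transform to A's frame with the inverse velocity-addition law: u' = (u − v)/(1 − uv/c²), taking u = β_B and v = β_A.
u' = (-0.157 − 0.817) / (1 − (0.817)(-0.157)) = -0.9733/1.1279 = -0.8629.
u' = -0.8629 × 3.00 × 10^8 m/s.

-2.59 × 10^8 m/s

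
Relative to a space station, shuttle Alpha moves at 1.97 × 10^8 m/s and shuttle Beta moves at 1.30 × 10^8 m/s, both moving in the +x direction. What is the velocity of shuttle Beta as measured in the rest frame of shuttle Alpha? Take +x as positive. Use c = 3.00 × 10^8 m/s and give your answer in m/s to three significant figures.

β_A = 0.657, β_B = 0.433 (dividing each by c = 3.00 × 10^8 m/s).
Transform to A's frame with the inverse velocity-addition law: u' = (u − v)/(1 − uv/c²), taking u = β_B and v = β_A.
u' = (0.433 − 0.657) / (1 − (0.657)(0.433)) = -0.2233/0.7154 = -0.3122.
u' = -0.3122 × 3.00 × 10^8 m/s.

-9.36 × 10^7 m/s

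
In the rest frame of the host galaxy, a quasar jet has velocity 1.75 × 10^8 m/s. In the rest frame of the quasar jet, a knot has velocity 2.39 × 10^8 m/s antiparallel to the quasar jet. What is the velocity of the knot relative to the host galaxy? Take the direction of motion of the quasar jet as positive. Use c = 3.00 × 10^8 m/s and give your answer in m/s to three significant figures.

-1.20 × 10^8 m/s

In units of c (dividing by 3.00 × 10^8 m/s): v = 0.583, u' = -0.797.
u = (u' + v)/(1 + u'v/c²):
u = (-0.797 + 0.583) / (1 + (-0.797)·0.583) = -0.2133/0.5353 = -0.3985
(Galilean addition would give -0.213c.)
Converting back: u = -0.3985 × 3.00 × 10^8 m/s.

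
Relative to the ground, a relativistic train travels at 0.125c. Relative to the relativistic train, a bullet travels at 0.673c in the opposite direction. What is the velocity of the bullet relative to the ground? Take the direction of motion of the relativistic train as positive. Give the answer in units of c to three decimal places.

-0.598c

With v = 0.125 and u' = -0.673 (in units of c),
u = (u' + v)/(1 + u'v/c²):
u = (-0.673 + 0.125) / (1 + (-0.673)·0.125) = -0.5480/0.9159 = -0.5983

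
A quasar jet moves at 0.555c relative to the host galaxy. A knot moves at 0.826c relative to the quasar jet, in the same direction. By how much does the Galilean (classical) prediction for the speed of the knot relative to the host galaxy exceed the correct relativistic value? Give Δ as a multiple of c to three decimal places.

Δ = 0.434c

Galilean: u_cl = 0.826 + 0.555 = 1.3810.
Relativistic: u_rel = (0.826 + 0.555) / (1 + 0.826·0.555) = 1.3810/1.4584 = 0.9469.
Δ = 1.3810 − 0.9469 = 0.4341.
(The classical prediction exceeds c; the relativistic result does not.)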